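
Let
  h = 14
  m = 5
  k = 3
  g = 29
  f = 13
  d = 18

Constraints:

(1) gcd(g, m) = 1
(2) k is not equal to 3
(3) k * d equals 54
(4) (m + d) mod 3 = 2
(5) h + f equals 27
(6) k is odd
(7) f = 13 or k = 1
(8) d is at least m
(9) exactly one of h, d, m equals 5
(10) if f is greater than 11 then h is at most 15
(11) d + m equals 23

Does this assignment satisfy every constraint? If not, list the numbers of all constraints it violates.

Constraint 2 is violated.

(1) gcd(29, 5) = 1 — holds.
(2) k = 3, but 3 is required to differ — fails.
(3) k * d = 3 * 18 = 54 — holds.
(4) m + d = 23; 23 mod 3 = 2 — holds.
(5) h + f = 14 + 13 = 27 — holds.
(6) k = 3 is odd — holds.
(7) f = 13 = 13 (first disjunct) — holds.
(8) d = 18, m = 5; 18 ≥ 5 — holds.
(9) h=14, d=18, m=5; 1 of them equals 5 — holds.
(10) f = 13 > 11, so we need h ≤ 15; h = 14 ≤ 15 — holds.
(11) d + m = 18 + 5 = 23 — holds.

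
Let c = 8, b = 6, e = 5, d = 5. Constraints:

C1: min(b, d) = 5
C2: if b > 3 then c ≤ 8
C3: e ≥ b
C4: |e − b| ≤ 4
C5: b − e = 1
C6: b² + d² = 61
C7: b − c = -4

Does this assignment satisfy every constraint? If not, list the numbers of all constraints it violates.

Constraints 3, 7 are violated.

C1: min(6, 5) = 5  OK
C2: b = 6 > 3, so we need c ≤ 8; c = 8 ≤ 8  OK
C3: e = 5, b = 6; 5 < 6 (want ≥)  FAIL
C4: |5 − 6| = 1; 1 ≤ 4  OK
C5: b − e = 6 − 5 = 1  OK
C6: b² + d² = 6² + 5² = 36 + 25 = 61  OK
C7: b − c = 6 − 8 = -2, not -4  FAIL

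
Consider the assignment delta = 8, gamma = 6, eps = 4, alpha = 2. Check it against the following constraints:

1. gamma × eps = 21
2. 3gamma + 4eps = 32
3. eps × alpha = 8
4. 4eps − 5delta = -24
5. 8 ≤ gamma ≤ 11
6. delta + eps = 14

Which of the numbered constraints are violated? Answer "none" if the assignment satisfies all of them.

The assignment fails constraints 1, 2, 5, and 6.

1. gamma × eps = 6 × 4 = 24, not 21 — does not hold.
2. 3gamma + 4eps = 3(6) + 4(4) = 34, not 32 — does not hold.
3. eps × alpha = 4 × 2 = 8 — holds.
4. 4eps − 5delta = 4(4) − 5(8) = -24 — holds.
5. gamma = 6 is outside [8, 11] — does not hold.
6. delta + eps = 8 + 4 = 12, not 14 — does not hold.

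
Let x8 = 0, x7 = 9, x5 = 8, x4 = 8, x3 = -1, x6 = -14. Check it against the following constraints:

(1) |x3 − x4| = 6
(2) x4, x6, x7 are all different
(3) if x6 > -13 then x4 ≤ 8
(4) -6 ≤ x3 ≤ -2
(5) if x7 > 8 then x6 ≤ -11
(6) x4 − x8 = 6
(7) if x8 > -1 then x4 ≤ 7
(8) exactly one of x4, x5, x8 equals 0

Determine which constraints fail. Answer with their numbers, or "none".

Violated: 1, 4, 6, 7.

(1) |-1 − 8| = 9, not 6  fails
(2) values 8, -14, 9 are pairwise distinct  holds
(3) x6 = -14, not > -13; antecedent false, conditional vacuously true  holds
(4) x3 = -1 is outside [-6, -2]  fails
(5) x7 = 9 > 8, so we need x6 ≤ -11; x6 = -14 ≤ -11  holds
(6) x4 − x8 = 8 − 0 = 8, not 6  fails
(7) x8 = 0 > -1, so we need x4 ≤ 7; but x4 = 8 > 7  fails
(8) x4=8, x5=8, x8=0; 1 of them equals 0  holds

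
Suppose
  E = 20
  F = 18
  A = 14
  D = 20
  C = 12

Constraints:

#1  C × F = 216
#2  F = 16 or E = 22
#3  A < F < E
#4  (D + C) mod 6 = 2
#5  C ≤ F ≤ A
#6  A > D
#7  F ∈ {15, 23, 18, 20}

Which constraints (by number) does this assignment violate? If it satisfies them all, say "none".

#1 C × F = 12 × 18 = 216 — holds.
#2 F = 18 ≠ 16 and E = 20 ≠ 22; both disjuncts false — fails.
#3 values 14 < 18 < 20 — holds.
#4 D + C = 32; 32 mod 6 = 2 — holds.
#5 values 12, 18, 14; F = 18 is not ≤ A = 14 — fails.
#6 A = 14, D = 20; 14 ≤ 20 (want >) — fails.
#7 F = 18 is in {15, 23, 18, 20} — holds.

No — constraints 2, 5, and 6 are not satisfied.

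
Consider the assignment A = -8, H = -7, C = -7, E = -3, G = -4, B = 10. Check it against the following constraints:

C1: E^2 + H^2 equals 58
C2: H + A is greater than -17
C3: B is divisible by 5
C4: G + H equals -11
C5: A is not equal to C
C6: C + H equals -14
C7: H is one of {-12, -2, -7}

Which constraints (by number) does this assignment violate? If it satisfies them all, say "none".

C1: E^2 + H^2 = (-3)^2 + (-7)^2 = 9 + 49 = 58 — satisfied.
C2: H + A = -7 + (-8) = -15; -15 > -17 — satisfied.
C3: 10 / 5 = 2, so 5 divides 10 — satisfied.
C4: G + H = -4 + (-7) = -11 — satisfied.
C5: A = -8, C = -7; distinct — satisfied.
C6: C + H = -7 + (-7) = -14 — satisfied.
C7: H = -7 is in {-12, -2, -7} — satisfied.

Yes — all constraints hold.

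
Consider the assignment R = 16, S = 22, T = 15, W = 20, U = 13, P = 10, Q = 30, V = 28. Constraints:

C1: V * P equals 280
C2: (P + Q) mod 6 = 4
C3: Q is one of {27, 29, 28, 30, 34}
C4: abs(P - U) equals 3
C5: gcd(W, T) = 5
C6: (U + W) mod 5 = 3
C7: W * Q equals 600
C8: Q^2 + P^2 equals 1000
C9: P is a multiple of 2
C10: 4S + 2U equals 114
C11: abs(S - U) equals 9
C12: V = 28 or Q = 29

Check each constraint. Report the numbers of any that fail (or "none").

C1: V * P = 28 * 10 = 280 — OK.
C2: P + Q = 40; 40 mod 6 = 4 — OK.
C3: Q = 30 is in {27, 29, 28, 30, 34} — OK.
C4: abs(10 - 13) = 3 — OK.
C5: gcd(20, 15) = 5 — OK.
C6: U + W = 33; 33 mod 5 = 3 — OK.
C7: W * Q = 20 * 30 = 600 — OK.
C8: Q^2 + P^2 = 30^2 + 10^2 = 900 + 100 = 1000 — OK.
C9: 10 / 2 = 5, so 2 divides 10 — OK.
C10: 4S + 2U = 4(22) + 2(13) = 114 — OK.
C11: abs(22 - 13) = 9 — OK.
C12: V = 28 = 28 (first disjunct) — OK.

None — every constraint holds.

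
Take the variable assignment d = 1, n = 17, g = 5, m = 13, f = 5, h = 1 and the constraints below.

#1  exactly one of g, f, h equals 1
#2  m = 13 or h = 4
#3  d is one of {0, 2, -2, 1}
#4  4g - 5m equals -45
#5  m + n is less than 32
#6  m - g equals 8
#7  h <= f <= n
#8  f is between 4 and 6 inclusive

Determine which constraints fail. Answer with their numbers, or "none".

Yes — all constraints hold.

#1 g=5, f=5, h=1; 1 of them equals 1 — satisfied.
#2 m = 13 = 13 (first disjunct) — satisfied.
#3 d = 1 is in {0, 2, -2, 1} — satisfied.
#4 4g - 5m = 4(5) - 5(13) = -45 — satisfied.
#5 m + n = 13 + 17 = 30; 30 < 32 — satisfied.
#6 m - g = 13 - 5 = 8 — satisfied.
#7 values 1 <= 5 <= 17 — satisfied.
#8 f = 5 lies in [4, 6] — satisfied.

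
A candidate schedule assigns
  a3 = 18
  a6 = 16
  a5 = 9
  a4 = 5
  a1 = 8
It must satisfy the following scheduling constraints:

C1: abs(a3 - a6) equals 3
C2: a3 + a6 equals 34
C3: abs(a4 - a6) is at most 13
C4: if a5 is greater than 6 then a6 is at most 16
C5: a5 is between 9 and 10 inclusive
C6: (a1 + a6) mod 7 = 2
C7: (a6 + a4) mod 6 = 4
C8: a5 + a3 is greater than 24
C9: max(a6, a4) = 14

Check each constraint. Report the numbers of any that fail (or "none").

Constraints 1, 6, 7, 9 do not hold.

C1: abs(18 - 16) = 2, not 3 — violated.
C2: a3 + a6 = 18 + 16 = 34 — satisfied.
C3: abs(5 - 16) = 11; 11 ≤ 13 — satisfied.
C4: a5 = 9 > 6, so we need a6 ≤ 16; a6 = 16 ≤ 16 — satisfied.
C5: a5 = 9 lies in [9, 10] — satisfied.
C6: a1 + a6 = 24; 24 mod 7 = 3, not 2 — violated.
C7: a6 + a4 = 21; 21 mod 6 = 3, not 4 — violated.
C8: a5 + a3 = 9 + 18 = 27; 27 > 24 — satisfied.
C9: max(16, 5) = 16, not 14 — violated.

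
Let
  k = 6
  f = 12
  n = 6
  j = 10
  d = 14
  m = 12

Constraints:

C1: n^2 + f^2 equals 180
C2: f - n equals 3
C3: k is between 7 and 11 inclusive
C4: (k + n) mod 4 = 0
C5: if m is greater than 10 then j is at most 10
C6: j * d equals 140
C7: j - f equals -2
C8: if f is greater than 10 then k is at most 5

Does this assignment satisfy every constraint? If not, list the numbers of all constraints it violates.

C1: n^2 + f^2 = 6^2 + 12^2 = 36 + 144 = 180 — holds.
C2: f - n = 12 - 6 = 6, not 3 — fails.
C3: k = 6 is outside [7, 11] — fails.
C4: k + n = 12; 12 mod 4 = 0 — holds.
C5: m = 12 > 10, so we need j ≤ 10; j = 10 ≤ 10 — holds.
C6: j * d = 10 * 14 = 140 — holds.
C7: j - f = 10 - 12 = -2 — holds.
C8: f = 12 > 10, so we need k ≤ 5; but k = 6 > 5 — fails.

Constraints 2, 3, and 8 are violated.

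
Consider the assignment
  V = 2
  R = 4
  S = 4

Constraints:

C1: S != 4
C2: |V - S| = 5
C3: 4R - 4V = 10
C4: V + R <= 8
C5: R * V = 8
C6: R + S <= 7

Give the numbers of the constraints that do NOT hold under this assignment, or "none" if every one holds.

Violated: 1, 2, 3, 6.

C1: S = 4, but 4 is required to differ  FAIL
C2: |2 - 4| = 2, not 5  FAIL
C3: 4R - 4V = 4(4) - 4(2) = 8, not 10  FAIL
C4: V + R = 2 + 4 = 6; 6 ≤ 8  OK
C5: R * V = 4 * 2 = 8  OK
C6: R + S = 4 + 4 = 8; 8 > 7, bound 7 not met  FAIL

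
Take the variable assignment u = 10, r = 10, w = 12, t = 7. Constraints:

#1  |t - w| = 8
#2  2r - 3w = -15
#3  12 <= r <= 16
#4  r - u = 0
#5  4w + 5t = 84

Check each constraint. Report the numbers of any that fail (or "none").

No — constraints 1, 2, 3, 5 are not satisfied.

#1 |7 - 12| = 5, not 8 — violated.
#2 2r - 3w = 2(10) - 3(12) = -16, not -15 — violated.
#3 r = 10 is outside [12, 16] — violated.
#4 r - u = 10 - 10 = 0 — satisfied.
#5 4w + 5t = 4(12) + 5(7) = 83, not 84 — violated.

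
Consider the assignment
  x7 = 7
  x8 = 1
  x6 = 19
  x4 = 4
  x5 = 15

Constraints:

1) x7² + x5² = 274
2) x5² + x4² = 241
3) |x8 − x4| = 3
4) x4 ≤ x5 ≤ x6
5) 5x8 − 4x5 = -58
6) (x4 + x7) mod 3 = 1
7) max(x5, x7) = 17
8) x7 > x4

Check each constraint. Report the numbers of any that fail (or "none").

No — constraints 5, 6, and 7 are not satisfied.

1) x7² + x5² = 7² + 15² = 49 + 225 = 274 — holds.
2) x5² + x4² = 15² + 4² = 225 + 16 = 241 — holds.
3) |1 − 4| = 3 — holds.
4) values 4 ≤ 15 ≤ 19 — holds.
5) 5x8 − 4x5 = 5(1) − 4(15) = -55, not -58 — does not hold.
6) x4 + x7 = 11; 11 mod 3 = 2, not 1 — does not hold.
7) max(15, 7) = 15, not 17 — does not hold.
8) x7 = 7, x4 = 4; 7 > 4 — holds.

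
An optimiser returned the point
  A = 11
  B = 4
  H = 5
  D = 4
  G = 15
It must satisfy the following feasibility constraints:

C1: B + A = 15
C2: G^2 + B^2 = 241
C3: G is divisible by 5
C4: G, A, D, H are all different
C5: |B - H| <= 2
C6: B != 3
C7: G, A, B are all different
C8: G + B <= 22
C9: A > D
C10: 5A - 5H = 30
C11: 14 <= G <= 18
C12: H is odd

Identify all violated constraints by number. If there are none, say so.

C1: B + A = 4 + 11 = 15 — satisfied.
C2: G^2 + B^2 = 15^2 + 4^2 = 225 + 16 = 241 — satisfied.
C3: 15 / 5 = 3, so 5 divides 15 — satisfied.
C4: values 15, 11, 4, 5 are pairwise distinct — satisfied.
C5: |4 - 5| = 1; 1 ≤ 2 — satisfied.
C6: B = 4, and 4 ≠ 3 — satisfied.
C7: values 15, 11, 4 are pairwise distinct — satisfied.
C8: G + B = 15 + 4 = 19; 19 ≤ 22 — satisfied.
C9: A = 11, D = 4; 11 > 4 — satisfied.
C10: 5A - 5H = 5(11) - 5(5) = 30 — satisfied.
C11: G = 15 lies in [14, 18] — satisfied.
C12: H = 5 is odd — satisfied.

None — every constraint holds.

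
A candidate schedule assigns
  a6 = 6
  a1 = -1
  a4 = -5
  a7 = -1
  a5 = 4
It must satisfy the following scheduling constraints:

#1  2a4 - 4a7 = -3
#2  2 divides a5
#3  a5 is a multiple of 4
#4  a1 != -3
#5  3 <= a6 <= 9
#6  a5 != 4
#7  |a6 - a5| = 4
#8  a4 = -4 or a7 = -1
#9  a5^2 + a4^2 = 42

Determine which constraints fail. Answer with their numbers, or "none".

#1 2a4 - 4a7 = 2(-5) - 4(-1) = -6, not -3  no
#2 4 / 2 = 2, so 2 divides 4  yes
#3 4 / 4 = 1, so 4 divides 4  yes
#4 a1 = -1, and -1 ≠ -3  yes
#5 a6 = 6 lies in [3, 9]  yes
#6 a5 = 4, but 4 is required to differ  no
#7 |6 - 4| = 2, not 4  no
#8 a4 = -5 ≠ -4, but a7 = -1 = -1 (second disjunct)  yes
#9 a5^2 + a4^2 = 4^2 + (-5)^2 = 16 + 25 = 41, not 42  no

The assignment fails constraints 1, 6, 7, and 9.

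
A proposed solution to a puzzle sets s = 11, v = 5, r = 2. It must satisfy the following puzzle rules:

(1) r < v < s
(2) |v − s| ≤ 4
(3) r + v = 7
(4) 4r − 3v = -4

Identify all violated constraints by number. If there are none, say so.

The assignment fails constraints 2 and 4.

(1) values 2 < 5 < 11  yes
(2) |5 − 11| = 6; 6 > 4, exceeds bound 4  no
(3) r + v = 2 + 5 = 7  yes
(4) 4r − 3v = 4(2) − 3(5) = -7, not -4  no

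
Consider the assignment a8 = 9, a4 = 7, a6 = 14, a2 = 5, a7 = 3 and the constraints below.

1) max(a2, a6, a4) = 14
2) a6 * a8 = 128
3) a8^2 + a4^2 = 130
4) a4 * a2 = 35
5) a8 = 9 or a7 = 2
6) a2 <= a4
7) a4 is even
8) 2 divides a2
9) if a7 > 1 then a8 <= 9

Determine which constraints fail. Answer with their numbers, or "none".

The assignment fails constraints 2, 7, 8.

1) max(5, 14, 7) = 14  yes
2) a6 * a8 = 14 * 9 = 126, not 128  no
3) a8^2 + a4^2 = 9^2 + 7^2 = 81 + 49 = 130  yes
4) a4 * a2 = 7 * 5 = 35  yes
5) a8 = 9 = 9 (first disjunct)  yes
6) a2 = 5, a4 = 7; 5 ≤ 7  yes
7) a4 = 7 is odd  no
8) 5 = 2*2 + 1, so 2 does not divide 5  no
9) a7 = 3 > 1, so we need a8 ≤ 9; a8 = 9 ≤ 9  yes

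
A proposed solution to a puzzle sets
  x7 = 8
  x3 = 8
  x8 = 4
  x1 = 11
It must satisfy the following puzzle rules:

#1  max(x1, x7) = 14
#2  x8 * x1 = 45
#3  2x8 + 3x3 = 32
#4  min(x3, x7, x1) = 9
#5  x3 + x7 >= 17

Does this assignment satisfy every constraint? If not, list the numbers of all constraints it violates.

#1 max(11, 8) = 11, not 14 — violated.
#2 x8 * x1 = 4 * 11 = 44, not 45 — violated.
#3 2x8 + 3x3 = 2(4) + 3(8) = 32 — OK.
#4 min(8, 8, 11) = 8, not 9 — violated.
#5 x3 + x7 = 8 + 8 = 16; 16 < 17, bound 17 not met — violated.

Constraints 1, 2, 4, and 5 do not hold.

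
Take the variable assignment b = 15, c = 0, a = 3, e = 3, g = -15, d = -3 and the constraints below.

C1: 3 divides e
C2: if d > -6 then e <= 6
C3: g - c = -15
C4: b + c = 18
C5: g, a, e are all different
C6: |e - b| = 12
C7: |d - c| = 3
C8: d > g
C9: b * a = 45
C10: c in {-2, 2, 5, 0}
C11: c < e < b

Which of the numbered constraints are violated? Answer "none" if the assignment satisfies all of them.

C1: 3 / 3 = 1, so 3 divides 3  ✓
C2: d = -3 > -6, so we need e ≤ 6; e = 3 ≤ 6  ✓
C3: g - c = -15 - 0 = -15  ✓
C4: b + c = 15 + 0 = 15, not 18  ✗
C5: a = e = 3, not all different  ✗
C6: |3 - 15| = 12  ✓
C7: |-3 - 0| = 3  ✓
C8: d = -3, g = -15; -3 > -15  ✓
C9: b * a = 15 * 3 = 45  ✓
C10: c = 0 is in {-2, 2, 5, 0}  ✓
C11: values 0 < 3 < 15  ✓

Violated: 4 and 5.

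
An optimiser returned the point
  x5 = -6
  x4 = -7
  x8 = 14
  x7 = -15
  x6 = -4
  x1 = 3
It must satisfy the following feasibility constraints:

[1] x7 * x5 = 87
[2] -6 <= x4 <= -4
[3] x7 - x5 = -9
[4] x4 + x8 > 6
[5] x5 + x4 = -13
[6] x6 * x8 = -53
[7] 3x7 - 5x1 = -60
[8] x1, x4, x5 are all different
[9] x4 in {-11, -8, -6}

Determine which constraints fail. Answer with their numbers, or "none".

[1] x7 * x5 = -15 * (-6) = 90, not 87 — violated.
[2] x4 = -7 is outside [-6, -4] — violated.
[3] x7 - x5 = -15 - (-6) = -9 — OK.
[4] x4 + x8 = -7 + 14 = 7; 7 > 6 — OK.
[5] x5 + x4 = -6 + (-7) = -13 — OK.
[6] x6 * x8 = -4 * 14 = -56, not -53 — violated.
[7] 3x7 - 5x1 = 3(-15) - 5(3) = -60 — OK.
[8] values 3, -7, -6 are pairwise distinct — OK.
[9] x4 = -7 is not in {-11, -8, -6} — violated.

No — constraints 1, 2, 6, and 9 are not satisfied.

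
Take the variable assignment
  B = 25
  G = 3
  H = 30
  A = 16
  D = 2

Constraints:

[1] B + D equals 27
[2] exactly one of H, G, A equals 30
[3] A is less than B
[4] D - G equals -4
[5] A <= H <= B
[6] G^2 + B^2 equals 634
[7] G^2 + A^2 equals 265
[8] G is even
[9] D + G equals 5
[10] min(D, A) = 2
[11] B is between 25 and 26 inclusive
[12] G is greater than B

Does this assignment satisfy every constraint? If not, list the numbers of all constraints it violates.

Constraints 4, 5, 8, and 12 are violated.

[1] B + D = 25 + 2 = 27  ✔
[2] H=30, G=3, A=16; 1 of them equals 30  ✔
[3] A = 16, B = 25; 16 < 25  ✔
[4] D - G = 2 - 3 = -1, not -4  ✘
[5] values 16, 30, 25; H = 30 is not <= B = 25  ✘
[6] G^2 + B^2 = 3^2 + 25^2 = 9 + 625 = 634  ✔
[7] G^2 + A^2 = 3^2 + 16^2 = 9 + 256 = 265  ✔
[8] G = 3 is odd  ✘
[9] D + G = 2 + 3 = 5  ✔
[10] min(2, 16) = 2  ✔
[11] B = 25 lies in [25, 26]  ✔
[12] G = 3, B = 25; 3 ≤ 25 (want >)  ✘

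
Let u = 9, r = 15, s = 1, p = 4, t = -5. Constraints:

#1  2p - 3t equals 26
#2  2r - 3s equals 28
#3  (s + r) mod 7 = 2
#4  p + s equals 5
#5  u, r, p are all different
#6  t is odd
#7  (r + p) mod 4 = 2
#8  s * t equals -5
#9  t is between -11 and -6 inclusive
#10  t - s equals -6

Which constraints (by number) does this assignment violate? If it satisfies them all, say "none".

#1 2p - 3t = 2(4) - 3(-5) = 23, not 26 — fails.
#2 2r - 3s = 2(15) - 3(1) = 27, not 28 — fails.
#3 s + r = 16; 16 mod 7 = 2 — holds.
#4 p + s = 4 + 1 = 5 — holds.
#5 values 9, 15, 4 are pairwise distinct — holds.
#6 t = -5 is odd — holds.
#7 r + p = 19; 19 mod 4 = 3, not 2 — fails.
#8 s * t = 1 * (-5) = -5 — holds.
#9 t = -5 is outside [-11, -6] — fails.
#10 t - s = -5 - 1 = -6 — holds.

Constraints 1, 2, 7, 9 are violated.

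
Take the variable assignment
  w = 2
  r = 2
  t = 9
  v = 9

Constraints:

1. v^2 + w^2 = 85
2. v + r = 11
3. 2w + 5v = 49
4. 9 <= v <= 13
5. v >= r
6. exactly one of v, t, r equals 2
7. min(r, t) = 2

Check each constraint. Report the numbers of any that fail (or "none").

The assignment satisfies every constraint.

1. v^2 + w^2 = 9^2 + 2^2 = 81 + 4 = 85 — OK.
2. v + r = 9 + 2 = 11 — OK.
3. 2w + 5v = 2(2) + 5(9) = 49 — OK.
4. v = 9 lies in [9, 13] — OK.
5. v = 9, r = 2; 9 ≥ 2 — OK.
6. v=9, t=9, r=2; 1 of them equals 2 — OK.
7. min(2, 9) = 2 — OK.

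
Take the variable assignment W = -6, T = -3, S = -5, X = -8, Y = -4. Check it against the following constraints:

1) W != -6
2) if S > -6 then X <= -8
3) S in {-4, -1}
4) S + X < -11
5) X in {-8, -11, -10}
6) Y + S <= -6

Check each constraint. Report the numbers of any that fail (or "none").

1) W = -6, but -6 is required to differ — violated.
2) S = -5 > -6, so we need X ≤ -8; X = -8 ≤ -8 — satisfied.
3) S = -5 is not in {-4, -1} — violated.
4) S + X = -5 + (-8) = -13; -13 < -11 — satisfied.
5) X = -8 is in {-8, -11, -10} — satisfied.
6) Y + S = -4 + (-5) = -9; -9 ≤ -6 — satisfied.

Violated: 1 and 3.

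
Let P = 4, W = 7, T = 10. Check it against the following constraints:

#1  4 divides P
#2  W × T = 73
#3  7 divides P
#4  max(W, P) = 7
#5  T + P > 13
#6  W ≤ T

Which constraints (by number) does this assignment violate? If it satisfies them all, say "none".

Constraints 2, 3 are violated.

#1 4 / 4 = 1, so 4 divides 4  ✓
#2 W × T = 7 × 10 = 70, not 73  ✗
#3 4 = 7×0 + 4, so 7 does not divide 4  ✗
#4 max(7, 4) = 7  ✓
#5 T + P = 10 + 4 = 14; 14 > 13  ✓
#6 W = 7, T = 10; 7 ≤ 10  ✓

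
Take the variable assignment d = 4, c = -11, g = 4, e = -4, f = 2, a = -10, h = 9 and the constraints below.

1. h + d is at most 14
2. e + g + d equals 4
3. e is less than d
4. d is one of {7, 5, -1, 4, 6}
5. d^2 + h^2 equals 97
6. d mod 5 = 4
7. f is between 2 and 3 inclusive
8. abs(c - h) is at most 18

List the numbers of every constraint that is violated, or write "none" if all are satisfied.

No — constraint 8 is not satisfied.

1. h + d = 9 + 4 = 13; 13 ≤ 14 — satisfied.
2. e + g + d = -4 + 4 + 4 = 4 — satisfied.
3. e = -4, d = 4; -4 < 4 — satisfied.
4. d = 4 is in {7, 5, -1, 4, 6} — satisfied.
5. d^2 + h^2 = 4^2 + 9^2 = 16 + 81 = 97 — satisfied.
6. 4 mod 5 = 4 — satisfied.
7. f = 2 lies in [2, 3] — satisfied.
8. abs(-11 - 9) = 20; 20 > 18, exceeds bound 18 — violated.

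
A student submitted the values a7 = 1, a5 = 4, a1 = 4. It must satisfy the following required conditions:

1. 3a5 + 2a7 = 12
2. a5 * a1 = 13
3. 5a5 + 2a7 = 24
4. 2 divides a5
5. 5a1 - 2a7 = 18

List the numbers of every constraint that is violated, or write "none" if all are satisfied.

1. 3a5 + 2a7 = 3(4) + 2(1) = 14, not 12 — violated.
2. a5 * a1 = 4 * 4 = 16, not 13 — violated.
3. 5a5 + 2a7 = 5(4) + 2(1) = 22, not 24 — violated.
4. 4 / 2 = 2, so 2 divides 4 — OK.
5. 5a1 - 2a7 = 5(4) - 2(1) = 18 — OK.

Constraints 1, 2, 3 are violated.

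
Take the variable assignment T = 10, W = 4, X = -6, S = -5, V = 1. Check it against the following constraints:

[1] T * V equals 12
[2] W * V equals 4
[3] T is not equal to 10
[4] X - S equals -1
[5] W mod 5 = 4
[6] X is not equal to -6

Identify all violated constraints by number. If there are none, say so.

Constraints 1, 3, 6 do not hold.

[1] T * V = 10 * 1 = 10, not 12  ✘
[2] W * V = 4 * 1 = 4  ✔
[3] T = 10, but 10 is required to differ  ✘
[4] X - S = -6 - (-5) = -1  ✔
[5] 4 mod 5 = 4  ✔
[6] X = -6, but -6 is required to differ  ✘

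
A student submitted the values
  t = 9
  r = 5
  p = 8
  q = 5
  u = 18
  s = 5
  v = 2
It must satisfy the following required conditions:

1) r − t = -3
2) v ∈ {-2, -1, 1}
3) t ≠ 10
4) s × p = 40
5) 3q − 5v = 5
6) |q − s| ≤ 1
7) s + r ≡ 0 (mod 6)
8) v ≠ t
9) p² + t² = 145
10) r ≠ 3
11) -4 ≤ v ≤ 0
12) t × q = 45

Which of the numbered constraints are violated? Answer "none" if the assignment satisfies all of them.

Constraints 1, 2, 7, and 11 are violated.

1) r − t = 5 − 9 = -4, not -3 — violated.
2) v = 2 is not in {-2, -1, 1} — violated.
3) t = 9, and 9 ≠ 10 — satisfied.
4) s × p = 5 × 8 = 40 — satisfied.
5) 3q − 5v = 3(5) − 5(2) = 5 — satisfied.
6) |5 − 5| = 0; 0 ≤ 1 — satisfied.
7) s + r = 10; 10 mod 6 = 4, not 0 — violated.
8) v = 2, t = 9; distinct — satisfied.
9) p² + t² = 8² + 9² = 64 + 81 = 145 — satisfied.
10) r = 5, and 5 ≠ 3 — satisfied.
11) v = 2 is outside [-4, 0] — violated.
12) t × q = 9 × 5 = 45 — satisfied.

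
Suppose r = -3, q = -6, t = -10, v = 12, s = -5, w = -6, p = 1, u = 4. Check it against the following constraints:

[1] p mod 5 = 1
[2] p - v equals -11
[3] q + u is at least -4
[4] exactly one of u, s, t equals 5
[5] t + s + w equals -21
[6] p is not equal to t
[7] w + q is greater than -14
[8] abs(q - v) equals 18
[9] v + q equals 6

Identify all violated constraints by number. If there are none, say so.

The assignment fails constraint 4.

[1] 1 mod 5 = 1 — OK.
[2] p - v = 1 - 12 = -11 — OK.
[3] q + u = -6 + 4 = -2; -2 ≥ -4 — OK.
[4] u=4, s=-5, t=-10; 0 of them equal 5, not exactly one — violated.
[5] t + s + w = -10 + (-5) + (-6) = -21 — OK.
[6] p = 1, t = -10; distinct — OK.
[7] w + q = -6 + (-6) = -12; -12 > -14 — OK.
[8] abs(-6 - 12) = 18 — OK.
[9] v + q = 12 + (-6) = 6 — OK.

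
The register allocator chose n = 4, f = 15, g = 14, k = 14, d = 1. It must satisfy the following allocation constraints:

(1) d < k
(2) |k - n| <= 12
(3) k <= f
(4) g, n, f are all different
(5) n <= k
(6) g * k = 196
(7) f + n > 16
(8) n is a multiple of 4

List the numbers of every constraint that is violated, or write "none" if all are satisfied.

(1) d = 1, k = 14; 1 < 14 — OK.
(2) |14 - 4| = 10; 10 ≤ 12 — OK.
(3) k = 14, f = 15; 14 ≤ 15 — OK.
(4) values 14, 4, 15 are pairwise distinct — OK.
(5) n = 4, k = 14; 4 ≤ 14 — OK.
(6) g * k = 14 * 14 = 196 — OK.
(7) f + n = 15 + 4 = 19; 19 > 16 — OK.
(8) 4 / 4 = 1, so 4 divides 4 — OK.

No violations.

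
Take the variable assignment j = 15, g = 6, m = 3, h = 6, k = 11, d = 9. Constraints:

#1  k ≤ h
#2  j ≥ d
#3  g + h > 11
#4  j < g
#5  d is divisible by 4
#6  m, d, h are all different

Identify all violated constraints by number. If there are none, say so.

#1 k = 11, h = 6; 11 > 6 (want ≤) — fails.
#2 j = 15, d = 9; 15 ≥ 9 — holds.
#3 g + h = 6 + 6 = 12; 12 > 11 — holds.
#4 j = 15, g = 6; 15 ≥ 6 (want <) — fails.
#5 9 = 4×2 + 1, so 4 does not divide 9 — fails.
#6 values 3, 9, 6 are pairwise distinct — holds.

Constraints 1, 4, and 5 do not hold.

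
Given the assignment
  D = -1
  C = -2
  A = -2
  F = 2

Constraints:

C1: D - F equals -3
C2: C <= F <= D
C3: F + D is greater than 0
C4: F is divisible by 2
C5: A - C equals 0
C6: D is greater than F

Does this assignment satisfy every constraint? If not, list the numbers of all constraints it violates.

Constraints 2 and 6 do not hold.

C1: D - F = -1 - 2 = -3  true
C2: values -2, 2, -1; F = 2 is not <= D = -1  false
C3: F + D = 2 + (-1) = 1; 1 > 0  true
C4: 2 / 2 = 1, so 2 divides 2  true
C5: A - C = -2 - (-2) = 0  true
C6: D = -1, F = 2; -1 ≤ 2 (want >)  false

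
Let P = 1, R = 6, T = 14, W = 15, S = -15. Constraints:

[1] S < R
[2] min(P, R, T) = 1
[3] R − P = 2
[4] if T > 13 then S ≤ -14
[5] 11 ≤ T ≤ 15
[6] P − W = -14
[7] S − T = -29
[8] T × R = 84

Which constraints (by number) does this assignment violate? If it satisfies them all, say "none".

Constraint 3 is violated.

[1] S = -15, R = 6; -15 < 6 — holds.
[2] min(1, 6, 14) = 1 — holds.
[3] R − P = 6 − 1 = 5, not 2 — does not hold.
[4] T = 14 > 13, so we need S ≤ -14; S = -15 ≤ -14 — holds.
[5] T = 14 lies in [11, 15] — holds.
[6] P − W = 1 − 15 = -14 — holds.
[7] S − T = -15 − 14 = -29 — holds.
[8] T × R = 14 × 6 = 84 — holds.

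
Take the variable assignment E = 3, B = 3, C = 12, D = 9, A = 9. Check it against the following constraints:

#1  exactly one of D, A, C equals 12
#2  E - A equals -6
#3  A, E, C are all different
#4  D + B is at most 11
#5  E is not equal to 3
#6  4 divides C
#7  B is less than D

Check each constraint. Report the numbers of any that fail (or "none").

#1 D=9, A=9, C=12; 1 of them equals 12 — holds.
#2 E - A = 3 - 9 = -6 — holds.
#3 values 9, 3, 12 are pairwise distinct — holds.
#4 D + B = 9 + 3 = 12; 12 > 11, bound 11 not met — does not hold.
#5 E = 3, but 3 is required to differ — does not hold.
#6 12 / 4 = 3, so 4 divides 12 — holds.
#7 B = 3, D = 9; 3 < 9 — holds.

Constraints 4 and 5 do not hold.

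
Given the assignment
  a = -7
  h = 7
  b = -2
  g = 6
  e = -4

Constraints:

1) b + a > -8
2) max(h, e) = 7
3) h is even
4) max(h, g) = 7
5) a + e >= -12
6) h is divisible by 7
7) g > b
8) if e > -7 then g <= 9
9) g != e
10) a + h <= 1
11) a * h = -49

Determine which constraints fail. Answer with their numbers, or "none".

Violated: 1 and 3.

1) b + a = -2 + (-7) = -9; -9 ≤ -8, bound -8 not met  ✘
2) max(7, -4) = 7  ✔
3) h = 7 is odd  ✘
4) max(7, 6) = 7  ✔
5) a + e = -7 + (-4) = -11; -11 ≥ -12  ✔
6) 7 / 7 = 1, so 7 divides 7  ✔
7) g = 6, b = -2; 6 > -2  ✔
8) e = -4 > -7, so we need g ≤ 9; g = 6 ≤ 9  ✔
9) g = 6, e = -4; distinct  ✔
10) a + h = -7 + 7 = 0; 0 ≤ 1  ✔
11) a * h = -7 * 7 = -49  ✔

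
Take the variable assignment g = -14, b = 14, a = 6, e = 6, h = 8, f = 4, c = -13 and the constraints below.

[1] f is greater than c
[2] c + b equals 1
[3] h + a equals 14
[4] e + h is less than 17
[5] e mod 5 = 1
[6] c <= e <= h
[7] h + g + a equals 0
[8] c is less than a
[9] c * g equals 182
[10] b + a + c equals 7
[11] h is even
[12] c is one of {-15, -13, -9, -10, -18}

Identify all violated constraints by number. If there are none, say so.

[1] f = 4, c = -13; 4 > -13 — holds.
[2] c + b = -13 + 14 = 1 — holds.
[3] h + a = 8 + 6 = 14 — holds.
[4] e + h = 6 + 8 = 14; 14 < 17 — holds.
[5] 6 mod 5 = 1 — holds.
[6] values -13 <= 6 <= 8 — holds.
[7] h + g + a = 8 + (-14) + 6 = 0 — holds.
[8] c = -13, a = 6; -13 < 6 — holds.
[9] c * g = -13 * (-14) = 182 — holds.
[10] b + a + c = 14 + 6 + (-13) = 7 — holds.
[11] h = 8 is even — holds.
[12] c = -13 is in {-15, -13, -9, -10, -18} — holds.

All constraints are satisfied.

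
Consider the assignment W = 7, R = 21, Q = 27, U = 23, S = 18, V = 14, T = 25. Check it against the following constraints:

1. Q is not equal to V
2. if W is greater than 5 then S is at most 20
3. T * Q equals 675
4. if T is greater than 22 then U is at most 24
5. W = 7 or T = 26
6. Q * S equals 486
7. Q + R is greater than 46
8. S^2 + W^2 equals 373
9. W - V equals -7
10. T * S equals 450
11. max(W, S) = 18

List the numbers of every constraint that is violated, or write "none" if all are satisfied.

All constraints are satisfied.

1. Q = 27, V = 14; distinct — holds.
2. W = 7 > 5, so we need S ≤ 20; S = 18 ≤ 20 — holds.
3. T * Q = 25 * 27 = 675 — holds.
4. T = 25 > 22, so we need U ≤ 24; U = 23 ≤ 24 — holds.
5. W = 7 = 7 (first disjunct) — holds.
6. Q * S = 27 * 18 = 486 — holds.
7. Q + R = 27 + 21 = 48; 48 > 46 — holds.
8. S^2 + W^2 = 18^2 + 7^2 = 324 + 49 = 373 — holds.
9. W - V = 7 - 14 = -7 — holds.
10. T * S = 25 * 18 = 450 — holds.
11. max(7, 18) = 18 — holds.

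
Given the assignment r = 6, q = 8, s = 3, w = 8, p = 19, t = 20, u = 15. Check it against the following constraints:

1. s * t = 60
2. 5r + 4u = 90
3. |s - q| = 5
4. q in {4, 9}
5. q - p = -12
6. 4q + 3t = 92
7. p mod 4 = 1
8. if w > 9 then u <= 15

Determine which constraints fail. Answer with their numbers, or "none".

1. s * t = 3 * 20 = 60 — satisfied.
2. 5r + 4u = 5(6) + 4(15) = 90 — satisfied.
3. |3 - 8| = 5 — satisfied.
4. q = 8 is not in {4, 9} — violated.
5. q - p = 8 - 19 = -11, not -12 — violated.
6. 4q + 3t = 4(8) + 3(20) = 92 — satisfied.
7. 19 mod 4 = 3, not 1 — violated.
8. w = 8, not > 9; antecedent false, conditional vacuously true — satisfied.

Constraints 4, 5, 7 are violated.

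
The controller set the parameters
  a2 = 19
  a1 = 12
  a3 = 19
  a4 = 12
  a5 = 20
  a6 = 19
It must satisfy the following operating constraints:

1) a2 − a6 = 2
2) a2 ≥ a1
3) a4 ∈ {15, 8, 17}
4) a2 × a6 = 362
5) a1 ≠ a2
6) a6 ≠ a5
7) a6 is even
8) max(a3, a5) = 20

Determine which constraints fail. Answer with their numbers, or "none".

Constraints 1, 3, 4, and 7 are violated.

1) a2 − a6 = 19 − 19 = 0, not 2 — fails.
2) a2 = 19, a1 = 12; 19 ≥ 12 — holds.
3) a4 = 12 is not in {15, 8, 17} — fails.
4) a2 × a6 = 19 × 19 = 361, not 362 — fails.
5) a1 = 12, a2 = 19; distinct — holds.
6) a6 = 19, a5 = 20; distinct — holds.
7) a6 = 19 is odd — fails.
8) max(19, 20) = 20 — holds.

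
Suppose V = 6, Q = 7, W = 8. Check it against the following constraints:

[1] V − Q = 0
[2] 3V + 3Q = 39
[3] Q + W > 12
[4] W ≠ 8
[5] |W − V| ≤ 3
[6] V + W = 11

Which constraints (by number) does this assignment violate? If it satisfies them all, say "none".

[1] V − Q = 6 − 7 = -1, not 0  false
[2] 3V + 3Q = 3(6) + 3(7) = 39  true
[3] Q + W = 7 + 8 = 15; 15 > 12  true
[4] W = 8, but 8 is required to differ  false
[5] |8 − 6| = 2; 2 ≤ 3  true
[6] V + W = 6 + 8 = 14, not 11  false

Constraints 1, 4, and 6 are violated.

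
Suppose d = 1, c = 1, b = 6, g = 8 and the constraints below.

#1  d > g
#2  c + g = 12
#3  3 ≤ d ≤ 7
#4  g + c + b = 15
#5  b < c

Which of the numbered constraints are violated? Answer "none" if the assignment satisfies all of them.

#1 d = 1, g = 8; 1 ≤ 8 (want >)  no
#2 c + g = 1 + 8 = 9, not 12  no
#3 d = 1 is outside [3, 7]  no
#4 g + c + b = 8 + 1 + 6 = 15  yes
#5 b = 6, c = 1; 6 ≥ 1 (want <)  no

Constraints 1, 2, 3, and 5 do not hold.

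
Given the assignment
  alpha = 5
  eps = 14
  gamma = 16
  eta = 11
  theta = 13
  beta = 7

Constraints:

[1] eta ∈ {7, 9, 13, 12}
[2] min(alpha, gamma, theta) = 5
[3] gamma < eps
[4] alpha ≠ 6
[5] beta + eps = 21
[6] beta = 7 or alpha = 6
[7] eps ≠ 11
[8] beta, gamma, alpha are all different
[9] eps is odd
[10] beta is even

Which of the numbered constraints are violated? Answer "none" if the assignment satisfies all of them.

[1] eta = 11 is not in {7, 9, 13, 12} — violated.
[2] min(5, 16, 13) = 5 — satisfied.
[3] gamma = 16, eps = 14; 16 ≥ 14 (want <) — violated.
[4] alpha = 5, and 5 ≠ 6 — satisfied.
[5] beta + eps = 7 + 14 = 21 — satisfied.
[6] beta = 7 = 7 (first disjunct) — satisfied.
[7] eps = 14, and 14 ≠ 11 — satisfied.
[8] values 7, 16, 5 are pairwise distinct — satisfied.
[9] eps = 14 is even — violated.
[10] beta = 7 is odd — violated.

No — constraints 1, 3, 9, 10 are not satisfied.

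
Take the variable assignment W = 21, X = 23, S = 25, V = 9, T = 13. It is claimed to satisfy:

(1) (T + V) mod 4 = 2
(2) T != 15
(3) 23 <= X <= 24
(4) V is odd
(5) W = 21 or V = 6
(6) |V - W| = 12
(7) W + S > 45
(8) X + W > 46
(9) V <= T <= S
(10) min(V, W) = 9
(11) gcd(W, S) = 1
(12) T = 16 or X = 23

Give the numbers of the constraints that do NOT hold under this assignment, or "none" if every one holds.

Violated: 8.

(1) T + V = 22; 22 mod 4 = 2  OK
(2) T = 13, and 13 ≠ 15  OK
(3) X = 23 lies in [23, 24]  OK
(4) V = 9 is odd  OK
(5) W = 21 = 21 (first disjunct)  OK
(6) |9 - 21| = 12  OK
(7) W + S = 21 + 25 = 46; 46 > 45  OK
(8) X + W = 23 + 21 = 44; 44 ≤ 46, bound 46 not met  FAIL
(9) values 9 <= 13 <= 25  OK
(10) min(9, 21) = 9  OK
(11) gcd(21, 25) = 1  OK
(12) T = 13 ≠ 16, but X = 23 = 23 (second disjunct)  OK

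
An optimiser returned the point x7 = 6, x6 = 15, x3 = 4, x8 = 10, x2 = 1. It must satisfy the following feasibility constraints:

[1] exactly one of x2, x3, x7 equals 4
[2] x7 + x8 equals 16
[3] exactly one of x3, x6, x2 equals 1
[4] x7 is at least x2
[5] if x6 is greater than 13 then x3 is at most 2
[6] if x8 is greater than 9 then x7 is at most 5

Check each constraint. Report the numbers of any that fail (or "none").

Constraints 5, 6 are violated.

[1] x2=1, x3=4, x7=6; 1 of them equals 4  yes
[2] x7 + x8 = 6 + 10 = 16  yes
[3] x3=4, x6=15, x2=1; 1 of them equals 1  yes
[4] x7 = 6, x2 = 1; 6 ≥ 1  yes
[5] x6 = 15 > 13, so we need x3 ≤ 2; but x3 = 4 > 2  no
[6] x8 = 10 > 9, so we need x7 ≤ 5; but x7 = 6 > 5  no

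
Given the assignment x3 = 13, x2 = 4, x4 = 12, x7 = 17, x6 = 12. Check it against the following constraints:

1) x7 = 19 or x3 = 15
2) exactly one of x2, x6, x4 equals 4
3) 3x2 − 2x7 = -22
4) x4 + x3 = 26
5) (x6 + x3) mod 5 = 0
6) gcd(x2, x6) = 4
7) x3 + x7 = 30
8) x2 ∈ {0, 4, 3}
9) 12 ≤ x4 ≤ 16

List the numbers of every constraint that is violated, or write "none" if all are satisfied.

1) x7 = 17 ≠ 19 and x3 = 13 ≠ 15; both disjuncts false — fails.
2) x2=4, x6=12, x4=12; 1 of them equals 4 — holds.
3) 3x2 − 2x7 = 3(4) − 2(17) = -22 — holds.
4) x4 + x3 = 12 + 13 = 25, not 26 — fails.
5) x6 + x3 = 25; 25 mod 5 = 0 — holds.
6) gcd(4, 12) = 4 — holds.
7) x3 + x7 = 13 + 17 = 30 — holds.
8) x2 = 4 is in {0, 4, 3} — holds.
9) x4 = 12 lies in [12, 16] — holds.

Constraints 1, 4 are violated.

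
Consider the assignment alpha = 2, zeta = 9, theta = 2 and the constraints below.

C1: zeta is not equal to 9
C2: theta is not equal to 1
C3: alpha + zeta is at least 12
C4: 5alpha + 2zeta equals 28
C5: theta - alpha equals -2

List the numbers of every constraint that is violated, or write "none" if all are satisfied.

C1: zeta = 9, but 9 is required to differ  FAIL
C2: theta = 2, and 2 ≠ 1  OK
C3: alpha + zeta = 2 + 9 = 11; 11 < 12, bound 12 not met  FAIL
C4: 5alpha + 2zeta = 5(2) + 2(9) = 28  OK
C5: theta - alpha = 2 - 2 = 0, not -2  FAIL

Violated: 1, 3, and 5.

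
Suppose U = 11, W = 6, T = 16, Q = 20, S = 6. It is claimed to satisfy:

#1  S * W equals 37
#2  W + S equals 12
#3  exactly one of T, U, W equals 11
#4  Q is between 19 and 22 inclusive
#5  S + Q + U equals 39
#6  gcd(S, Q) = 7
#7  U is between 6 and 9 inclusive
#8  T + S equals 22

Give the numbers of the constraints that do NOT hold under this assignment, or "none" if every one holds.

The assignment fails constraints 1, 5, 6, and 7.

#1 S * W = 6 * 6 = 36, not 37  FAIL
#2 W + S = 6 + 6 = 12  OK
#3 T=16, U=11, W=6; 1 of them equals 11  OK
#4 Q = 20 lies in [19, 22]  OK
#5 S + Q + U = 6 + 20 + 11 = 37, not 39  FAIL
#6 gcd(6, 20) = 2, not 7  FAIL
#7 U = 11 is outside [6, 9]  FAIL
#8 T + S = 16 + 6 = 22  OK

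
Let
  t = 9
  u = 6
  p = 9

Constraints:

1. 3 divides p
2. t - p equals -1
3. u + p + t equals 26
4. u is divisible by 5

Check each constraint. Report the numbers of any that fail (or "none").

1. 9 / 3 = 3, so 3 divides 9  holds
2. t - p = 9 - 9 = 0, not -1  fails
3. u + p + t = 6 + 9 + 9 = 24, not 26  fails
4. 6 = 5*1 + 1, so 5 does not divide 6  fails

Violated: 2, 3, and 4.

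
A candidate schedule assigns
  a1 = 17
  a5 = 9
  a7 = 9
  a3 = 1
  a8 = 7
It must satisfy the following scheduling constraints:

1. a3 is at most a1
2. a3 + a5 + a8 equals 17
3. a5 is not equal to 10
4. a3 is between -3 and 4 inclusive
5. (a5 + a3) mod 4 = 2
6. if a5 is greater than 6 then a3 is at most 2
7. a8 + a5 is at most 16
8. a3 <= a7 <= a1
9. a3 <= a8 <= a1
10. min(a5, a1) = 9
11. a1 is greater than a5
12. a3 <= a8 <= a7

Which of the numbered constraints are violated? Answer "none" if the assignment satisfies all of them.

1. a3 = 1, a1 = 17; 1 ≤ 17 — satisfied.
2. a3 + a5 + a8 = 1 + 9 + 7 = 17 — satisfied.
3. a5 = 9, and 9 ≠ 10 — satisfied.
4. a3 = 1 lies in [-3, 4] — satisfied.
5. a5 + a3 = 10; 10 mod 4 = 2 — satisfied.
6. a5 = 9 > 6, so we need a3 ≤ 2; a3 = 1 ≤ 2 — satisfied.
7. a8 + a5 = 7 + 9 = 16; 16 ≤ 16 — satisfied.
8. values 1 <= 9 <= 17 — satisfied.
9. values 1 <= 7 <= 17 — satisfied.
10. min(9, 17) = 9 — satisfied.
11. a1 = 17, a5 = 9; 17 > 9 — satisfied.
12. values 1 <= 7 <= 9 — satisfied.

None — every constraint holds.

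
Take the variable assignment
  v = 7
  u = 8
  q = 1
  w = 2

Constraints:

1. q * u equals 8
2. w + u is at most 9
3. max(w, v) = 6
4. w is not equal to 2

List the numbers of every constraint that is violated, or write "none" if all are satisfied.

1. q * u = 1 * 8 = 8  yes
2. w + u = 2 + 8 = 10; 10 > 9, bound 9 not met  no
3. max(2, 7) = 7, not 6  no
4. w = 2, but 2 is required to differ  no

Constraints 2, 3, and 4 are violated.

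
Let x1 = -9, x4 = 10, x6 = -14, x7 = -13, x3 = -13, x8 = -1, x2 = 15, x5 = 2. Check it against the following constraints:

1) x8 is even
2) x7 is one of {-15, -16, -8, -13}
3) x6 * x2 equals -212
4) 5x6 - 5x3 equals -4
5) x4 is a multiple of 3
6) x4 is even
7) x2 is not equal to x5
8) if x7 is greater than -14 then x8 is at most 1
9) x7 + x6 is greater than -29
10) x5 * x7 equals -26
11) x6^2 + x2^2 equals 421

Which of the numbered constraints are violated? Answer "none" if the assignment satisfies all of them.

1) x8 = -1 is odd  ✗
2) x7 = -13 is in {-15, -16, -8, -13}  ✓
3) x6 * x2 = -14 * 15 = -210, not -212  ✗
4) 5x6 - 5x3 = 5(-14) - 5(-13) = -5, not -4  ✗
5) 10 = 3*3 + 1, so 3 does not divide 10  ✗
6) x4 = 10 is even  ✓
7) x2 = 15, x5 = 2; distinct  ✓
8) x7 = -13 > -14, so we need x8 ≤ 1; x8 = -1 ≤ 1  ✓
9) x7 + x6 = -13 + (-14) = -27; -27 > -29  ✓
10) x5 * x7 = 2 * (-13) = -26  ✓
11) x6^2 + x2^2 = (-14)^2 + 15^2 = 196 + 225 = 421  ✓

Constraints 1, 3, 4, and 5 are violated.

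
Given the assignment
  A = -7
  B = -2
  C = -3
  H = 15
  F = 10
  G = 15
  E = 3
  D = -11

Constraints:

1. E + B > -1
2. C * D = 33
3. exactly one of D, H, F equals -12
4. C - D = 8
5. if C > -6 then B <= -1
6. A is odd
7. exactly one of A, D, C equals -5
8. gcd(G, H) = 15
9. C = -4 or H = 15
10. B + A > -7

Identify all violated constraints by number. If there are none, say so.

Constraints 3, 7, and 10 do not hold.

1. E + B = 3 + (-2) = 1; 1 > -1 — holds.
2. C * D = -3 * (-11) = 33 — holds.
3. D=-11, H=15, F=10; 0 of them equal -12, not exactly one — fails.
4. C - D = -3 - (-11) = 8 — holds.
5. C = -3 > -6, so we need B ≤ -1; B = -2 ≤ -1 — holds.
6. A = -7 is odd — holds.
7. A=-7, D=-11, C=-3; 0 of them equal -5, not exactly one — fails.
8. gcd(15, 15) = 15 — holds.
9. C = -3 ≠ -4, but H = 15 = 15 (second disjunct) — holds.
10. B + A = -2 + (-7) = -9; -9 ≤ -7, bound -7 not met — fails.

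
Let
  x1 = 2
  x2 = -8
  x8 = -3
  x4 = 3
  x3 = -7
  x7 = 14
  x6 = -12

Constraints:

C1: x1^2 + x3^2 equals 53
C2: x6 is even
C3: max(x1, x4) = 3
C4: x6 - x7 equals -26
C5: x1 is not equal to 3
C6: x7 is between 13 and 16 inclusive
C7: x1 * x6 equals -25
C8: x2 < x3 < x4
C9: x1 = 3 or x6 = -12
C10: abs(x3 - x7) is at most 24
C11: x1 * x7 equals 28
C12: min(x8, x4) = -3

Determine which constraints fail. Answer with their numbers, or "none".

C1: x1^2 + x3^2 = 2^2 + (-7)^2 = 4 + 49 = 53  OK
C2: x6 = -12 is even  OK
C3: max(2, 3) = 3  OK
C4: x6 - x7 = -12 - 14 = -26  OK
C5: x1 = 2, and 2 ≠ 3  OK
C6: x7 = 14 lies in [13, 16]  OK
C7: x1 * x6 = 2 * (-12) = -24, not -25  FAIL
C8: values -8 < -7 < 3  OK
C9: x1 = 2 ≠ 3, but x6 = -12 = -12 (second disjunct)  OK
C10: abs(-7 - 14) = 21; 21 ≤ 24  OK
C11: x1 * x7 = 2 * 14 = 28  OK
C12: min(-3, 3) = -3  OK

Violated: 7.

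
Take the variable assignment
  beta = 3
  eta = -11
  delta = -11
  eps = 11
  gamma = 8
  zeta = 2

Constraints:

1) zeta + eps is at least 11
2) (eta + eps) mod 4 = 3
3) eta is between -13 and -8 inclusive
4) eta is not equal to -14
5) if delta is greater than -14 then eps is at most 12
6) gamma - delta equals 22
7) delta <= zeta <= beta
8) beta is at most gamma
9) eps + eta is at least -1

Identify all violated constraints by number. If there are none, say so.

No — constraints 2, 6 are not satisfied.

1) zeta + eps = 2 + 11 = 13; 13 ≥ 11  ✔
2) eta + eps = 0; 0 mod 4 = 0, not 3  ✘
3) eta = -11 lies in [-13, -8]  ✔
4) eta = -11, and -11 ≠ -14  ✔
5) delta = -11 > -14, so we need eps ≤ 12; eps = 11 ≤ 12  ✔
6) gamma - delta = 8 - (-11) = 19, not 22  ✘
7) values -11 <= 2 <= 3  ✔
8) beta = 3, gamma = 8; 3 ≤ 8  ✔
9) eps + eta = 11 + (-11) = 0; 0 ≥ -1  ✔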